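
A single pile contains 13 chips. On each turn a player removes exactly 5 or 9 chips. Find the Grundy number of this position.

Compute g(0), g(1), … for moves {5, 9}:
k:     0  1  2  3  4  5  6  7  8  9 10 11 12 13
g(k):  0  0  0  0  0  1  1  1  1  1  2  2  2  2
So g(13) = 2.

2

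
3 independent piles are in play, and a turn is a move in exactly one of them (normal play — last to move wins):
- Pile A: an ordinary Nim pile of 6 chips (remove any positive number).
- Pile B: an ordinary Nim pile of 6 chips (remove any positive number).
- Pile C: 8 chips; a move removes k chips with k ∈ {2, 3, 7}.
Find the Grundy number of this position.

1

Pile A is a plain Nim pile of size 6, so its Grundy value is 6.
Pile B is a plain Nim pile of size 6, so its Grundy value is 6.
For pile C, compute g(0), g(1), … with moves {2, 3, 7}:
k:     0  1  2  3  4  5  6  7  8
g(k):  0  0  1  1  2  0  0  1  1
So g(8) = 1.
By the Sprague-Grundy theorem, the Grundy value of a sum of independent games is the XOR of the component values.
Combined value = 6 ⊕ 6 ⊕ 1 = 1.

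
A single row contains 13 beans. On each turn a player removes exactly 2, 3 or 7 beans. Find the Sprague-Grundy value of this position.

Compute g(0), g(1), … for moves {2, 3, 7}:
g(0) = mex{} = 0
g(1) = mex{} = 0
g(2) = mex{0} = 1
g(3) = mex{0} = 1
g(4) = mex{0,1} = 2
g(5) = mex{1} = 0
g(6) = mex{1,2} = 0
g(7) = mex{0,2} = 1
g(8) = mex{0} = 1
g(9) = mex{0,1} = 2
g(10) = mex{1} = 0
g(11) = mex{1,2} = 0
g(12) = mex{0,2} = 1
g(13) = mex{0} = 1
So g(13) = 1.

1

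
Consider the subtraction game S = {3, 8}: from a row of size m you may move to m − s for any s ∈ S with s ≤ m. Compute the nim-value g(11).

0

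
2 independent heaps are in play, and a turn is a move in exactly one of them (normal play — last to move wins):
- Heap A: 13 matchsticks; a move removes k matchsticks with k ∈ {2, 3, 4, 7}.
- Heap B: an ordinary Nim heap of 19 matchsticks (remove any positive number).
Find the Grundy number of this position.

18

Grundy values for heap A (subtraction set {2, 3, 4, 7}):
g(0) = mex{} = 0
g(1) = mex{} = 0
g(2) = mex{0} = 1
g(3) = mex{0} = 1
g(4) = mex{0,1} = 2
g(5) = mex{0,1} = 2
g(6) = mex{1,2} = 0
g(7) = mex{0,1,2} = 3
g(8) = mex{0,2} = 1
g(9) = mex{0,1,2,3} = 4
g(10) = mex{0,1,3} = 2
g(11) = mex{1,2,3,4} = 0
g(12) = mex{1,2,4} = 0
g(13) = mex{0,2,4} = 1
So g(13) = 1.
Heap B is a plain Nim heap of size 19, so its Grundy value is 19.
The value of a disjunctive sum is the nim-sum of the parts.
Combined value = 1 XOR 19 = 18.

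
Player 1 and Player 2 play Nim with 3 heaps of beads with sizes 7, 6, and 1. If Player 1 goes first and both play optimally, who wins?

Nim-sum: 7 ^ 6 ^ 1 = 0.
The nim-sum is 0, so this is a P-position: the player to move is in a losing position under optimal play; Player 1 is about to move from it and so loses — Player 2 wins.

Player 2 wins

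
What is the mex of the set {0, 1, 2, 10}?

The values 0, 1, 2 are all present; 3 is the first non-negative integer missing from the set.

3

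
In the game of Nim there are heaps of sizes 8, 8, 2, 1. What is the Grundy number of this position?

Nim-sum: 8 ⊕ 8 ⊕ 2 ⊕ 1 = 3.

3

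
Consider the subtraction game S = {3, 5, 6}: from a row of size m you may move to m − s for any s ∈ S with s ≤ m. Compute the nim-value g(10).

Build the Grundy sequence with g(k) = mex{g(k−s) : s ∈ {3, 5, 6}, s ≤ k}:
g(0) = mex{} = 0
g(1) = mex{} = 0
g(2) = mex{} = 0
g(3) = mex{0} = 1
g(4) = mex{0} = 1
g(5) = mex{0} = 1
g(6) = mex{0,1} = 2
g(7) = mex{0,1} = 2
g(8) = mex{0,1} = 2
g(9) = mex{1,2} = 0
g(10) = mex{1,2} = 0
So g(10) = 0.

0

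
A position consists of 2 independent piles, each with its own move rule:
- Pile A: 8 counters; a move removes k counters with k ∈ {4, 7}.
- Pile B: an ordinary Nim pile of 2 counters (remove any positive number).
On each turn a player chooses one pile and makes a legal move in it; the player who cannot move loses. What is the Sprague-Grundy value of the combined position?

0

For pile A, compute g(0), g(1), … with moves {4, 7}:
g(0) = mex{} = 0
g(1) = mex{} = 0
g(2) = mex{} = 0
g(3) = mex{} = 0
g(4) = mex{0} = 1
g(5) = mex{0} = 1
g(6) = mex{0} = 1
g(7) = mex{0} = 1
g(8) = mex{0,1} = 2
So g(8) = 2.
Pile B is a plain Nim pile of size 2, so its Grundy value is 2.
By the Sprague-Grundy theorem, the Grundy value of a sum of independent games is the XOR of the component values.
Combined value = 2 ⊕ 2 = 0.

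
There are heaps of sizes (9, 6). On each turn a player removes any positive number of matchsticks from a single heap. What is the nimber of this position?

15

Compute the nim-sum pairwise:
9 XOR 6 = 15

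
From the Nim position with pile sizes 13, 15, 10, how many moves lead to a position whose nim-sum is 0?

Compute the nim-sum pairwise:
13 XOR 15 = 2
2 XOR 10 = 8
The overall nim-sum is X = 8. A pile of size p has a winning move iff p XOR X < p (reduce it to p XOR X).
  13: 13 XOR 8 = 5 < 13 — winning move (to 5).
  15: 15 XOR 8 = 7 < 15 — winning move (to 7).
  10: 10 XOR 8 = 2 < 10 — winning move (to 2).
That gives 3 winning moves.

3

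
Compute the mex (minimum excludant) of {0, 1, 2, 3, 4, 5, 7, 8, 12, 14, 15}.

The values 0, 1, 2, 3, 4, 5 are all present; 6 is the first non-negative integer missing from the set.

6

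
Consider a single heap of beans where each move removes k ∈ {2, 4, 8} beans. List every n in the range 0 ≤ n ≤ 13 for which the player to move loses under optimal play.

0, 1, 6, 7, 12, 13

Compute g(0), g(1), … for moves {2, 4, 8}:
k:     0  1  2  3  4  5  6  7  8  9 10 11 12 13
g(k):  0  0  1  1  2  2  0  0  1  1  2  2  0  0
The P-positions (g = 0) in 0..13 are 0, 1, 6, 7, 12, 13.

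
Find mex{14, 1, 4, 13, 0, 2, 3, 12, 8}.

5

The values 0, 1, 2, 3, 4 are all present; 5 is the first non-negative integer missing from the set.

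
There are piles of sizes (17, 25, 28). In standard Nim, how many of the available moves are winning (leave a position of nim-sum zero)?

3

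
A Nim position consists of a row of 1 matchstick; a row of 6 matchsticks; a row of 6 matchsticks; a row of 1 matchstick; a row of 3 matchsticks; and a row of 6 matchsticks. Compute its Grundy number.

Nim-sum: 1 ⊕ 6 ⊕ 6 ⊕ 1 ⊕ 3 ⊕ 6 = 5.

5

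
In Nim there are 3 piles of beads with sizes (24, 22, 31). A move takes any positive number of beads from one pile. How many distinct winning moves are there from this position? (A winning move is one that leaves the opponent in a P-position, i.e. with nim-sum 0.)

3

Write each in binary and XOR column by column:
  11000  (24)
  10110  (22)
  11111  (31)
  -----
  10001  (17)
The overall nim-sum is X = 17. A pile of size p has a winning move iff p XOR X < p (reduce it to p XOR X).
  24: 24 XOR 17 = 9 < 24 — winning move (to 9).
  22: 22 XOR 17 = 7 < 22 — winning move (to 7).
  31: 31 XOR 17 = 14 < 31 — winning move (to 14).
That gives 3 winning moves.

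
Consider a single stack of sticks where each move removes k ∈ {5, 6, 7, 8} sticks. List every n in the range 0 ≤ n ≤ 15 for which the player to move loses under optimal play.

0, 1, 2, 3, 4, 13, 14, 15

Compute g(0), g(1), … for moves {5, 6, 7, 8}:
k:     0  1  2  3  4  5  6  7  8  9 10 11 12 13 14 15
g(k):  0  0  0  0  0  1  1  1  1  1  2  2  2  0  0  0
The P-positions (g = 0) in 0..15 are 0, 1, 2, 3, 4, 13, 14, 15.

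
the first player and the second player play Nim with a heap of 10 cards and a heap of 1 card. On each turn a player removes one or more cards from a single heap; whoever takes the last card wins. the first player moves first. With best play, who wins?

the first player wins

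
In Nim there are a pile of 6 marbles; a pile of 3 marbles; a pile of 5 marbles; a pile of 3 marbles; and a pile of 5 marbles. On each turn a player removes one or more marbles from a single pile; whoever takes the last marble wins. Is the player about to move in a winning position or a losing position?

Winning position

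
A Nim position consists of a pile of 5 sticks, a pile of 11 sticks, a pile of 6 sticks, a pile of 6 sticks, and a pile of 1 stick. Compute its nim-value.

Compute the nim-sum pairwise:
5 ^ 11 = 14
14 ^ 6 = 8
8 ^ 6 = 14
14 ^ 1 = 15

15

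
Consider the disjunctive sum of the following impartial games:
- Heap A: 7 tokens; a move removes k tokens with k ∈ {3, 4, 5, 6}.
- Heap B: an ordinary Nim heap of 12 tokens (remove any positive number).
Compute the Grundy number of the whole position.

Build the Grundy sequence for heap A with g(k) = mex{g(k−s) : s ∈ {3, 4, 5, 6}, s ≤ k}:
k:     0  1  2  3  4  5  6  7
g(k):  0  0  0  1  1  1  2  2
So g(7) = 2.
Heap B is a plain Nim heap of size 12, so its Grundy value is 12.
The value of a disjunctive sum is the nim-sum of the parts.
Combined value = 2 ⊕ 12 = 14.

14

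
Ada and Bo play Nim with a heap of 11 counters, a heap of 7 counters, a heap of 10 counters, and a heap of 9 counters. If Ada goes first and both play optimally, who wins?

Ada wins

Nim-sum: 11 ^ 7 ^ 10 ^ 9 = 15.
The nim-sum is 15 ≠ 0, so this is an N-position: the player to move can win; Ada has a winning move.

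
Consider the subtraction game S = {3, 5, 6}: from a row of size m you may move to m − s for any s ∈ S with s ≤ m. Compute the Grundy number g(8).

2

Build the Grundy sequence with g(k) = mex{g(k−s) : s ∈ {3, 5, 6}, s ≤ k}:
g(0) = mex{} = 0
g(1) = mex{} = 0
g(2) = mex{} = 0
g(3) = mex{0} = 1
g(4) = mex{0} = 1
g(5) = mex{0} = 1
g(6) = mex{0,1} = 2
g(7) = mex{0,1} = 2
g(8) = mex{0,1} = 2
So g(8) = 2.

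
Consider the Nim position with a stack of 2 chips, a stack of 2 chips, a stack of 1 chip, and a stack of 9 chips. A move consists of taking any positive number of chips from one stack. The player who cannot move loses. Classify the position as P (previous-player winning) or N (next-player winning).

N-position

Nim-sum: 2 ⊕ 2 ⊕ 1 ⊕ 9 = 8.
The nim-sum is 8 ≠ 0, so this is an N-position: the player to move can win.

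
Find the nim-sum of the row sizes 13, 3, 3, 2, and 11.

4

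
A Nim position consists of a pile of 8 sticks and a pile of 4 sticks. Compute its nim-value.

12

Compute the nim-sum pairwise:
8 ⊕ 4 = 12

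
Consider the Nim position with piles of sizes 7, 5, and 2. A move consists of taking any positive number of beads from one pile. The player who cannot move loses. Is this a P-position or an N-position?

Write each in binary and XOR column by column:
  111  (7)
  101  (5)
  010  (2)
  ---
  000  (0)
The nim-sum is 0, so this is a P-position: the player to move is in a losing position under optimal play.

P-position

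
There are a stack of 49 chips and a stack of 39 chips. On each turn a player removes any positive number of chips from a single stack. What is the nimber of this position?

Write each in binary and XOR column by column:
  110001  (49)
  100111  (39)
  ------
  010110  (22)

22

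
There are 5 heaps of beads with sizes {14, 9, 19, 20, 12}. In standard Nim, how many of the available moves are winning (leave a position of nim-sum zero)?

Compute the nim-sum pairwise:
14 ⊕ 9 = 7
7 ⊕ 19 = 20
20 ⊕ 20 = 0
0 ⊕ 12 = 12
The overall nim-sum is X = 12. A heap of size p has a winning move iff p XOR X < p (reduce it to p XOR X).
  14: 14 XOR 12 = 2 < 14 — winning move (to 2).
  9: 9 XOR 12 = 5 < 9 — winning move (to 5).
  19: 19 XOR 12 = 31 ≥ 19 — no move.
  20: 20 XOR 12 = 24 ≥ 20 — no move.
  12: 12 XOR 12 = 0 < 12 — winning move (to 0).
That gives 3 winning moves.

3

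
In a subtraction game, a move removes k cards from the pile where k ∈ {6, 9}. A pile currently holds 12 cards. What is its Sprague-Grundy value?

Compute g(0), g(1), … for moves {6, 9}:
k:     0  1  2  3  4  5  6  7  8  9 10 11 12
g(k):  0  0  0  0  0  0  1  1  1  1  1  1  2
So g(12) = 2.

2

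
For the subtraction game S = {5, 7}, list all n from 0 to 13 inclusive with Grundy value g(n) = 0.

Grundy values for subtraction set {5, 7}:
g(0) = mex{} = 0
g(1) = mex{} = 0
g(2) = mex{} = 0
g(3) = mex{} = 0
g(4) = mex{} = 0
g(5) = mex{0} = 1
g(6) = mex{0} = 1
g(7) = mex{0} = 1
g(8) = mex{0} = 1
g(9) = mex{0} = 1
g(10) = mex{0,1} = 2
g(11) = mex{0,1} = 2
g(12) = mex{1} = 0
g(13) = mex{1} = 0
The P-positions (g = 0) in 0..13 are 0, 1, 2, 3, 4, 12, 13.

0, 1, 2, 3, 4, 12, 13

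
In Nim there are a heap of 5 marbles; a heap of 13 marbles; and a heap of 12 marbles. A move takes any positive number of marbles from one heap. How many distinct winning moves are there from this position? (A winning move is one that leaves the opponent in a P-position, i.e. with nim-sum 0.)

3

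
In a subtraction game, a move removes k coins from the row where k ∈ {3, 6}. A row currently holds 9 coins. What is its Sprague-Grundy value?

0

Build the Grundy sequence with g(k) = mex{g(k−s) : s ∈ {3, 6}, s ≤ k}:
g(0) = mex{} = 0
g(1) = mex{} = 0
g(2) = mex{} = 0
g(3) = mex{0} = 1
g(4) = mex{0} = 1
g(5) = mex{0} = 1
g(6) = mex{0,1} = 2
g(7) = mex{0,1} = 2
g(8) = mex{0,1} = 2
g(9) = mex{1,2} = 0
So g(9) = 0.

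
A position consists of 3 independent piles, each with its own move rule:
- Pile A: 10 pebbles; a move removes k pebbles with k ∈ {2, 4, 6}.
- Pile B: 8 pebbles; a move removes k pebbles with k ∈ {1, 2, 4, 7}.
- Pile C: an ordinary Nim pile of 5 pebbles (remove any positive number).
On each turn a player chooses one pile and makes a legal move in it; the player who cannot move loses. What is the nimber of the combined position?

6

Grundy values for pile A (subtraction set {2, 4, 6}):
g(0) = mex{} = 0
g(1) = mex{} = 0
g(2) = mex{0} = 1
g(3) = mex{0} = 1
g(4) = mex{0,1} = 2
g(5) = mex{0,1} = 2
g(6) = mex{0,1,2} = 3
g(7) = mex{0,1,2} = 3
g(8) = mex{1,2,3} = 0
g(9) = mex{1,2,3} = 0
g(10) = mex{0,2,3} = 1
So g(10) = 1.
For pile B, compute g(0), g(1), … with moves {1, 2, 4, 7}:
g(0) = mex{} = 0
g(1) = mex{0} = 1
g(2) = mex{0,1} = 2
g(3) = mex{1,2} = 0
g(4) = mex{0,2} = 1
g(5) = mex{0,1} = 2
g(6) = mex{1,2} = 0
g(7) = mex{0,2} = 1
g(8) = mex{0,1} = 2
So g(8) = 2.
Pile C is a plain Nim pile of size 5, so its Grundy value is 5.
The value of a disjunctive sum is the nim-sum of the parts.
Combined value = 1 ⊕ 2 ⊕ 5 = 6.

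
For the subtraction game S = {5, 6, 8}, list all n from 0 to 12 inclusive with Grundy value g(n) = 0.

Compute g(0), g(1), … for moves {5, 6, 8}:
k:     0  1  2  3  4  5  6  7  8  9 10 11 12
g(k):  0  0  0  0  0  1  1  1  1  1  2  2  2
The P-positions (g = 0) in 0..12 are 0, 1, 2, 3, 4.

0, 1, 2, 3, 4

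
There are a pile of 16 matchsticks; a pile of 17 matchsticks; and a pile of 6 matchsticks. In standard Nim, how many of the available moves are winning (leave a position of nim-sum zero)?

1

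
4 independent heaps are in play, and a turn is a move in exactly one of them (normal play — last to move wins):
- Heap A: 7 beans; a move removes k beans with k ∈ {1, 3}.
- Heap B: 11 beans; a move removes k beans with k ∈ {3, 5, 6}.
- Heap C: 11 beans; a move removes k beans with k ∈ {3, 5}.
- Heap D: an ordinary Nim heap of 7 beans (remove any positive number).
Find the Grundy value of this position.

For heap A, compute g(0), g(1), … with moves {1, 3}:
k:     0  1  2  3  4  5  6  7
g(k):  0  1  0  1  0  1  0  1
So g(7) = 1.
Build the Grundy sequence for heap B with g(k) = mex{g(k−s) : s ∈ {3, 5, 6}, s ≤ k}:
g(0) = mex{} = 0
g(1) = mex{} = 0
g(2) = mex{} = 0
g(3) = mex{0} = 1
g(4) = mex{0} = 1
g(5) = mex{0} = 1
g(6) = mex{0,1} = 2
g(7) = mex{0,1} = 2
g(8) = mex{0,1} = 2
g(9) = mex{1,2} = 0
g(10) = mex{1,2} = 0
g(11) = mex{1,2} = 0
So g(11) = 0.
Grundy values for heap C (subtraction set {3, 5}):
k:     0  1  2  3  4  5  6  7  8  9 10 11
g(k):  0  0  0  1  1  1  2  2  0  0  0  1
So g(11) = 1.
Heap D is a plain Nim heap of size 7, so its Grundy value is 7.
By the Sprague-Grundy theorem, the Grundy value of a sum of independent games is the XOR of the component values.
Combined value = 1 ⊕ 0 ⊕ 1 ⊕ 7 = 7.

7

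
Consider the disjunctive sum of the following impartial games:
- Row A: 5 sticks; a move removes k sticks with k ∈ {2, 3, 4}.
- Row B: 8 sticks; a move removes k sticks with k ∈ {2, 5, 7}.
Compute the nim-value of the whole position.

0

Build the Grundy sequence for row A with g(k) = mex{g(k−s) : s ∈ {2, 3, 4}, s ≤ k}:
g(0) = mex{} = 0
g(1) = mex{} = 0
g(2) = mex{0} = 1
g(3) = mex{0} = 1
g(4) = mex{0,1} = 2
g(5) = mex{0,1} = 2
So g(5) = 2.
For row B, compute g(0), g(1), … with moves {2, 5, 7}:
k:     0  1  2  3  4  5  6  7  8
g(k):  0  0  1  1  0  2  1  3  2
So g(8) = 2.
By the Sprague-Grundy theorem, the Grundy value of a sum of independent games is the XOR of the component values.
Combined value = 2 ⊕ 2 = 0.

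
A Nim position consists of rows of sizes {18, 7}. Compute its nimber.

Write each in binary and XOR column by column:
  10010  (18)
  00111  (7)
  -----
  10101  (21)

21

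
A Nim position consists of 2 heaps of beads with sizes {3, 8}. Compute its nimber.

Nim-sum: 3 ⊕ 8 = 11.

11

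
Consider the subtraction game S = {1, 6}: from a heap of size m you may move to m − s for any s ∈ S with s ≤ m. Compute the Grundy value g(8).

Grundy values for subtraction set {1, 6}:
k:     0  1  2  3  4  5  6  7  8
g(k):  0  1  0  1  0  1  2  0  1
So g(8) = 1.

1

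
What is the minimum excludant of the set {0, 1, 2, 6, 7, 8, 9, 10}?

3

The values 0, 1, 2 are all present; 3 is the first non-negative integer missing from the set.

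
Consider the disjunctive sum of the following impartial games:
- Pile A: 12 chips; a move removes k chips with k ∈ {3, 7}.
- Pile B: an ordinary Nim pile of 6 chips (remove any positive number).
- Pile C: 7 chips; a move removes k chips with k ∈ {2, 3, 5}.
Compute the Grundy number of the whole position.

Build the Grundy sequence for pile A with g(k) = mex{g(k−s) : s ∈ {3, 7}, s ≤ k}:
g(0) = mex{} = 0
g(1) = mex{} = 0
g(2) = mex{} = 0
g(3) = mex{0} = 1
g(4) = mex{0} = 1
g(5) = mex{0} = 1
g(6) = mex{1} = 0
g(7) = mex{0,1} = 2
g(8) = mex{0,1} = 2
g(9) = mex{0} = 1
g(10) = mex{1,2} = 0
g(11) = mex{1,2} = 0
g(12) = mex{1} = 0
So g(12) = 0.
Pile B is a plain Nim pile of size 6, so its Grundy value is 6.
For pile C, compute g(0), g(1), … with moves {2, 3, 5}:
g(0) = mex{} = 0
g(1) = mex{} = 0
g(2) = mex{0} = 1
g(3) = mex{0} = 1
g(4) = mex{0,1} = 2
g(5) = mex{0,1} = 2
g(6) = mex{0,1,2} = 3
g(7) = mex{1,2} = 0
So g(7) = 0.
The value of a disjunctive sum is the nim-sum of the parts.
Combined value = 0 ⊕ 6 ⊕ 0 = 6.

6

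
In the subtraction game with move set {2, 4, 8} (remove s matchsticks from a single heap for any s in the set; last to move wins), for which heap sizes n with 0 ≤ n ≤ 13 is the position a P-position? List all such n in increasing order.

0, 1, 6, 7, 12, 13

Build the Grundy sequence with g(k) = mex{g(k−s) : s ∈ {2, 4, 8}, s ≤ k}:
k:     0  1  2  3  4  5  6  7  8  9 10 11 12 13
g(k):  0  0  1  1  2  2  0  0  1  1  2  2  0  0
The P-positions (g = 0) in 0..13 are 0, 1, 6, 7, 12, 13.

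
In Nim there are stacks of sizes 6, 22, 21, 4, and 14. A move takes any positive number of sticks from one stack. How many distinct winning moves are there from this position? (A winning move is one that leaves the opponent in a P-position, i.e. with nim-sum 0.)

1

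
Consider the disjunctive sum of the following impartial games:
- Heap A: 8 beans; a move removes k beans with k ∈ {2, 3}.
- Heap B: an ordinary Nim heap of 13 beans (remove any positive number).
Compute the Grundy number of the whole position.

12

Grundy values for heap A (subtraction set {2, 3}):
k:     0  1  2  3  4  5  6  7  8
g(k):  0  0  1  1  2  0  0  1  1
So g(8) = 1.
Heap B is a plain Nim heap of size 13, so its Grundy value is 13.
By the Sprague-Grundy theorem, the Grundy value of a sum of independent games is the XOR of the component values.
Combined value = 1 XOR 13 = 12.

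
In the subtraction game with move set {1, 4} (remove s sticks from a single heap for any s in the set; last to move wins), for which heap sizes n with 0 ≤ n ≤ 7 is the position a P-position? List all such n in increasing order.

Compute g(0), g(1), … for moves {1, 4}:
g(0) = mex{} = 0
g(1) = mex{0} = 1
g(2) = mex{1} = 0
g(3) = mex{0} = 1
g(4) = mex{0,1} = 2
g(5) = mex{1,2} = 0
g(6) = mex{0} = 1
g(7) = mex{1} = 0
The P-positions (g = 0) in 0..7 are 0, 2, 5, 7.

0, 2, 5, 7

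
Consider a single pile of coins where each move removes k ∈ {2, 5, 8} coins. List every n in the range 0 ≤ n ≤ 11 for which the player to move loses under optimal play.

0, 1, 4, 7, 10, 11

Grundy values for subtraction set {2, 5, 8}:
k:     0  1  2  3  4  5  6  7  8  9 10 11
g(k):  0  0  1  1  0  2  1  0  2  1  0  0
The P-positions (g = 0) in 0..11 are 0, 1, 4, 7, 10, 11.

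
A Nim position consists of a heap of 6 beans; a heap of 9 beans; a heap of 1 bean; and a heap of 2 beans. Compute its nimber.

12

In binary:
  0110  (6)
  1001  (9)
  0001  (1)
  0010  (2)
  ----
  1100  (12)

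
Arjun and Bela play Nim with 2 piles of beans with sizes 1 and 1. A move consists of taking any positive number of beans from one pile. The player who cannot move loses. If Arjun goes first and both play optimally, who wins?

Bela wins

Compute the nim-sum pairwise:
1 ⊕ 1 = 0
The nim-sum is 0, so this is a P-position: the player to move is in a losing position under optimal play; Arjun is about to move from it and so loses — Bela wins.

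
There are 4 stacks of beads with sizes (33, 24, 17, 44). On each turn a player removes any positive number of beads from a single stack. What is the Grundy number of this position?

4

Compute the nim-sum pairwise:
33 XOR 24 = 57
57 XOR 17 = 40
40 XOR 44 = 4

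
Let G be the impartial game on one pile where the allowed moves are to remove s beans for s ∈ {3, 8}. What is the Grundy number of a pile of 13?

0

Build the Grundy sequence with g(k) = mex{g(k−s) : s ∈ {3, 8}, s ≤ k}:
g(0) = mex{} = 0
g(1) = mex{} = 0
g(2) = mex{} = 0
g(3) = mex{0} = 1
g(4) = mex{0} = 1
g(5) = mex{0} = 1
g(6) = mex{1} = 0
g(7) = mex{1} = 0
g(8) = mex{0,1} = 2
g(9) = mex{0} = 1
g(10) = mex{0} = 1
g(11) = mex{1,2} = 0
g(12) = mex{1} = 0
g(13) = mex{1} = 0
So g(13) = 0.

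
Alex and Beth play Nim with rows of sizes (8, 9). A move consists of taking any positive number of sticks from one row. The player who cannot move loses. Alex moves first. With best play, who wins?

Bitwise XOR of the heap sizes:
  1000  (8)
  1001  (9)
  ----
  0001  (1)
The nim-sum is 1 ≠ 0, so this is an N-position: the player to move can win; Alex has a winning move.

Alex wins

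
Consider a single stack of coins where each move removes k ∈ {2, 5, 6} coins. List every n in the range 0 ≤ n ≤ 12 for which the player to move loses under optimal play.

Build the Grundy sequence with g(k) = mex{g(k−s) : s ∈ {2, 5, 6}, s ≤ k}:
g(0) = mex{} = 0
g(1) = mex{} = 0
g(2) = mex{0} = 1
g(3) = mex{0} = 1
g(4) = mex{1} = 0
g(5) = mex{0,1} = 2
g(6) = mex{0} = 1
g(7) = mex{0,1,2} = 3
g(8) = mex{1} = 0
g(9) = mex{0,1,3} = 2
g(10) = mex{0,2} = 1
g(11) = mex{1,2} = 0
g(12) = mex{1,3} = 0
The P-positions (g = 0) in 0..12 are 0, 1, 4, 8, 11, 12.

0, 1, 4, 8, 11, 12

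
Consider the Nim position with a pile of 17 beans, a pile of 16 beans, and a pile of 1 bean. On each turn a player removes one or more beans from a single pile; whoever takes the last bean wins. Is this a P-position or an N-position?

P-position

Nim-sum: 17 ⊕ 16 ⊕ 1 = 0.
The nim-sum is 0, so this is a P-position: the player to move is in a losing position under optimal play.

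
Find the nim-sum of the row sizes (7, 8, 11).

4

In binary:
  0111  (7)
  1000  (8)
  1011  (11)
  ----
  0100  (4)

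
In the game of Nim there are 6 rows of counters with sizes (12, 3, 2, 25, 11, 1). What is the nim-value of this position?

30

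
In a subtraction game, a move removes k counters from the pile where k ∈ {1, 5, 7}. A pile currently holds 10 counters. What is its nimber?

0

Grundy values for subtraction set {1, 5, 7}:
k:     0  1  2  3  4  5  6  7  8  9 10
g(k):  0  1  0  1  0  1  0  1  0  1  0
So g(10) = 0.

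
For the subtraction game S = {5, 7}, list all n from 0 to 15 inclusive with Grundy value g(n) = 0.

0, 1, 2, 3, 4, 12, 13, 14, 15

Grundy values for subtraction set {5, 7}:
k:     0  1  2  3  4  5  6  7  8  9 10 11 12 13 14 15
g(k):  0  0  0  0  0  1  1  1  1  1  2  2  0  0  0  0
The P-positions (g = 0) in 0..15 are 0, 1, 2, 3, 4, 12, 13, 14, 15.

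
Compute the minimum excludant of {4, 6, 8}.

0 is not in the set, so the mex is 0.

0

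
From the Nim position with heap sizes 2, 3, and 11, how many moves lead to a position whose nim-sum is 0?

1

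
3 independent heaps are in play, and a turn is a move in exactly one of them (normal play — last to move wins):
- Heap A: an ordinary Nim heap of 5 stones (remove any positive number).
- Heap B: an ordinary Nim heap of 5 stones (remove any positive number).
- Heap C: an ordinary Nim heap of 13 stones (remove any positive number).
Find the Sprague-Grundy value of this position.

13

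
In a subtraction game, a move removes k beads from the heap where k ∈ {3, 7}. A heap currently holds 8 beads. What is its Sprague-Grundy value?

Compute g(0), g(1), … for moves {3, 7}:
g(0) = mex{} = 0
g(1) = mex{} = 0
g(2) = mex{} = 0
g(3) = mex{0} = 1
g(4) = mex{0} = 1
g(5) = mex{0} = 1
g(6) = mex{1} = 0
g(7) = mex{0,1} = 2
g(8) = mex{0,1} = 2
So g(8) = 2.

2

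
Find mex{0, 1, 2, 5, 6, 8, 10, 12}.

3

The values 0, 1, 2 are all present; 3 is the first non-negative integer missing from the set.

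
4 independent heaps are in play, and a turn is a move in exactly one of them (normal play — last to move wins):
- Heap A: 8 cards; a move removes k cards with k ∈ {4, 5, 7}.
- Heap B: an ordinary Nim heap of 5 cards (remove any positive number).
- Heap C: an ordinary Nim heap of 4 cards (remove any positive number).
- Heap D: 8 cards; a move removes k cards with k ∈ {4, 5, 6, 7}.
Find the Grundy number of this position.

Grundy values for heap A (subtraction set {4, 5, 7}):
g(0) = mex{} = 0
g(1) = mex{} = 0
g(2) = mex{} = 0
g(3) = mex{} = 0
g(4) = mex{0} = 1
g(5) = mex{0} = 1
g(6) = mex{0} = 1
g(7) = mex{0} = 1
g(8) = mex{0,1} = 2
So g(8) = 2.
Heap B is a plain Nim heap of size 5, so its Grundy value is 5.
Heap C is a plain Nim heap of size 4, so its Grundy value is 4.
Grundy values for heap D (subtraction set {4, 5, 6, 7}):
g(0) = mex{} = 0
g(1) = mex{} = 0
g(2) = mex{} = 0
g(3) = mex{} = 0
g(4) = mex{0} = 1
g(5) = mex{0} = 1
g(6) = mex{0} = 1
g(7) = mex{0} = 1
g(8) = mex{0,1} = 2
So g(8) = 2.
By the Sprague-Grundy theorem, the Grundy value of a sum of independent games is the XOR of the component values.
Combined value = 2 XOR 5 XOR 4 XOR 2 = 1.

1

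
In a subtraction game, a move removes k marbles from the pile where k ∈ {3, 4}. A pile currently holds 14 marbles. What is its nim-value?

0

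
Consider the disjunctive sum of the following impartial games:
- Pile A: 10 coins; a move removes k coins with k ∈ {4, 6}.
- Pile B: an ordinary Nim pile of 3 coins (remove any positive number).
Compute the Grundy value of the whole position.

3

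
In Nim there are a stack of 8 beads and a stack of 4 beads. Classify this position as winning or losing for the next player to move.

Winning position

In binary:
  1000  (8)
  0100  (4)
  ----
  1100  (12)
The nim-sum is 12 ≠ 0, so this is an N-position: the player to move can win.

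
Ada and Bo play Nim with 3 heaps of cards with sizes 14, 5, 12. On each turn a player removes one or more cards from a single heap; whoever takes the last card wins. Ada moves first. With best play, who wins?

Ada wins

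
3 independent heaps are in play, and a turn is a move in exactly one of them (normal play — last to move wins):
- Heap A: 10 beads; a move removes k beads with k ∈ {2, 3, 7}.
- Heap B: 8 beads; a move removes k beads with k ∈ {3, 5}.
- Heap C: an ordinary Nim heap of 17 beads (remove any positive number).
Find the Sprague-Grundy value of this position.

17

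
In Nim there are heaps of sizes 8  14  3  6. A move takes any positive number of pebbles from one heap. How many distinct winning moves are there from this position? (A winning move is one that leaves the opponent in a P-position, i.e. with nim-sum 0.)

Compute the nim-sum pairwise:
8 XOR 14 = 6
6 XOR 3 = 5
5 XOR 6 = 3
The overall nim-sum is X = 3. A heap of size p has a winning move iff p XOR X < p (reduce it to p XOR X).
  8: 8 XOR 3 = 11 ≥ 8 — no move.
  14: 14 XOR 3 = 13 < 14 — winning move (to 13).
  3: 3 XOR 3 = 0 < 3 — winning move (to 0).
  6: 6 XOR 3 = 5 < 6 — winning move (to 5).
That gives 3 winning moves.

3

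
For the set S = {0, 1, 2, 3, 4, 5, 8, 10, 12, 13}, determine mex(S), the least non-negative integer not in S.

6

The values 0, 1, 2, 3, 4, 5 are all present; 6 is the first non-negative integer missing from the set.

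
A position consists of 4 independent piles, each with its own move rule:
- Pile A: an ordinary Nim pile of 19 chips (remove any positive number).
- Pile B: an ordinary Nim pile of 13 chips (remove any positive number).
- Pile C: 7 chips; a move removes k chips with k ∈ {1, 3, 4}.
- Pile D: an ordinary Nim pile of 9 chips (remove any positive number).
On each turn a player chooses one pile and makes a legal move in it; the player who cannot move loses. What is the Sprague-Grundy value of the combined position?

23

Pile A is a plain Nim pile of size 19, so its Grundy value is 19.
Pile B is a plain Nim pile of size 13, so its Grundy value is 13.
For pile C, compute g(0), g(1), … with moves {1, 3, 4}:
k:     0  1  2  3  4  5  6  7
g(k):  0  1  0  1  2  3  2  0
So g(7) = 0.
Pile D is a plain Nim pile of size 9, so its Grundy value is 9.
By the Sprague-Grundy theorem, the Grundy value of a sum of independent games is the XOR of the component values.
Combined value = 19 ⊕ 13 ⊕ 0 ⊕ 9 = 23.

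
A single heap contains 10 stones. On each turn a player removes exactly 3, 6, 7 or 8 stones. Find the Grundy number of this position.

3

Build the Grundy sequence with g(k) = mex{g(k−s) : s ∈ {3, 6, 7, 8}, s ≤ k}:
k:     0  1  2  3  4  5  6  7  8  9 10
g(k):  0  0  0  1  1  1  2  2  2  3  3
So g(10) = 3.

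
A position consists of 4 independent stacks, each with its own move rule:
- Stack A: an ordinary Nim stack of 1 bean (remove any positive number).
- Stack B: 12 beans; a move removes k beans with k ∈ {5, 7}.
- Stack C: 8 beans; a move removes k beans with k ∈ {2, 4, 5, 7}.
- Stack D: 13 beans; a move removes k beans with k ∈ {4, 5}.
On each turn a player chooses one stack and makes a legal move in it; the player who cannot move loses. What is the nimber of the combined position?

4

Stack A is a plain Nim stack of size 1, so its Grundy value is 1.
Grundy values for stack B (subtraction set {5, 7}):
k:     0  1  2  3  4  5  6  7  8  9 10 11 12
g(k):  0  0  0  0  0  1  1  1  1  1  2  2  0
So g(12) = 0.
Grundy values for stack C (subtraction set {2, 4, 5, 7}):
k:     0  1  2  3  4  5  6  7  8
g(k):  0  0  1  1  2  2  3  3  4
So g(8) = 4.
Build the Grundy sequence for stack D with g(k) = mex{g(k−s) : s ∈ {4, 5}, s ≤ k}:
k:     0  1  2  3  4  5  6  7  8  9 10 11 12 13
g(k):  0  0  0  0  1  1  1  1  2  0  0  0  0  1
So g(13) = 1.
By the Sprague-Grundy theorem, the Grundy value of a sum of independent games is the XOR of the component values.
Combined value = 1 ⊕ 0 ⊕ 4 ⊕ 1 = 4.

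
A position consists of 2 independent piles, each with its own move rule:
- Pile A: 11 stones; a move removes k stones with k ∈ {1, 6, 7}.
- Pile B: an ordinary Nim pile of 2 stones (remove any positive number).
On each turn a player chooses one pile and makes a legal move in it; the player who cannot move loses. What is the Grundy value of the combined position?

Build the Grundy sequence for pile A with g(k) = mex{g(k−s) : s ∈ {1, 6, 7}, s ≤ k}:
g(0) = mex{} = 0
g(1) = mex{0} = 1
g(2) = mex{1} = 0
g(3) = mex{0} = 1
g(4) = mex{1} = 0
g(5) = mex{0} = 1
g(6) = mex{0,1} = 2
g(7) = mex{0,1,2} = 3
g(8) = mex{0,1,3} = 2
g(9) = mex{0,1,2} = 3
g(10) = mex{0,1,3} = 2
g(11) = mex{0,1,2} = 3
So g(11) = 3.
Pile B is a plain Nim pile of size 2, so its Grundy value is 2.
By the Sprague-Grundy theorem, the Grundy value of a sum of independent games is the XOR of the component values.
Combined value = 3 ⊕ 2 = 1.

1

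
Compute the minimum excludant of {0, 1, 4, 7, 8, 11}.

2

The values 0, 1 are all present; 2 is the first non-negative integer missing from the set.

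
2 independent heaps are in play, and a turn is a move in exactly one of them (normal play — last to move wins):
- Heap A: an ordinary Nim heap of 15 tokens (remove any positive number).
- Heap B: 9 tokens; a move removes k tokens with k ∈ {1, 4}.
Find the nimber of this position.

13

Heap A is a plain Nim heap of size 15, so its Grundy value is 15.
Grundy values for heap B (subtraction set {1, 4}):
k:     0  1  2  3  4  5  6  7  8  9
g(k):  0  1  0  1  2  0  1  0  1  2
So g(9) = 2.
By the Sprague-Grundy theorem, the Grundy value of a sum of independent games is the XOR of the component values.
Combined value = 15 XOR 2 = 13.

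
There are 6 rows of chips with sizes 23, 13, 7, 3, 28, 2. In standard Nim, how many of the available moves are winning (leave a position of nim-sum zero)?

Nim-sum: 23 ^ 13 ^ 7 ^ 3 ^ 28 ^ 2 = 0.
The nim-sum is already 0, so every move leaves a nonzero nim-sum — there are no winning moves.

0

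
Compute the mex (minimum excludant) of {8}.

0

0 is not in the set, so the mex is 0.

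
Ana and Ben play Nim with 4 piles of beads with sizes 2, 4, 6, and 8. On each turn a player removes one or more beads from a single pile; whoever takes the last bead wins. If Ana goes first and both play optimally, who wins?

In binary:
  0010  (2)
  0100  (4)
  0110  (6)
  1000  (8)
  ----
  1000  (8)
The nim-sum is 8 ≠ 0, so this is an N-position: the player to move can win; Ana has a winning move.

Ana wins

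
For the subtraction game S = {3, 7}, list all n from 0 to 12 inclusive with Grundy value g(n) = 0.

0, 1, 2, 6, 10, 11, 12

Build the Grundy sequence with g(k) = mex{g(k−s) : s ∈ {3, 7}, s ≤ k}:
k:     0  1  2  3  4  5  6  7  8  9 10 11 12
g(k):  0  0  0  1  1  1  0  2  2  1  0  0  0
The P-positions (g = 0) in 0..12 are 0, 1, 2, 6, 10, 11, 12.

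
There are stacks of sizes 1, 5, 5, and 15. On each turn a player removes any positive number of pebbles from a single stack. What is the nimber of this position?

14

Nim-sum: 1 ⊕ 5 ⊕ 5 ⊕ 15 = 14.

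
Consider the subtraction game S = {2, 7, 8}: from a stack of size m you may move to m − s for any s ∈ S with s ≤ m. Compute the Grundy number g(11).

3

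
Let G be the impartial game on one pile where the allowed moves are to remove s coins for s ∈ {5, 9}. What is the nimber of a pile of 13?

Grundy values for subtraction set {5, 9}:
k:     0  1  2  3  4  5  6  7  8  9 10 11 12 13
g(k):  0  0  0  0  0  1  1  1  1  1  2  2  2  2
So g(13) = 2.

2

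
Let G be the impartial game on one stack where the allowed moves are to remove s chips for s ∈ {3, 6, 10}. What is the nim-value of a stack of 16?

1

Grundy values for subtraction set {3, 6, 10}:
k:     0  1  2  3  4  5  6  7  8  9 10 11 12 13 14 15 16
g(k):  0  0  0  1  1  1  2  2  2  0  3  3  1  0  0  2  1
So g(16) = 1.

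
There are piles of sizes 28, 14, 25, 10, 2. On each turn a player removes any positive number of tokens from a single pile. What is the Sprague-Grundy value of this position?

Compute the nim-sum pairwise:
28 ⊕ 14 = 18
18 ⊕ 25 = 11
11 ⊕ 10 = 1
1 ⊕ 2 = 3

3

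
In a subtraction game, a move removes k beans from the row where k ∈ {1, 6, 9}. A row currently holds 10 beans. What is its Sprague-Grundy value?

3

Grundy values for subtraction set {1, 6, 9}:
g(0) = mex{} = 0
g(1) = mex{0} = 1
g(2) = mex{1} = 0
g(3) = mex{0} = 1
g(4) = mex{1} = 0
g(5) = mex{0} = 1
g(6) = mex{0,1} = 2
g(7) = mex{1,2} = 0
g(8) = mex{0} = 1
g(9) = mex{0,1} = 2
g(10) = mex{0,1,2} = 3
So g(10) = 3.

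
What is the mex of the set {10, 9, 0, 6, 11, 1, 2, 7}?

3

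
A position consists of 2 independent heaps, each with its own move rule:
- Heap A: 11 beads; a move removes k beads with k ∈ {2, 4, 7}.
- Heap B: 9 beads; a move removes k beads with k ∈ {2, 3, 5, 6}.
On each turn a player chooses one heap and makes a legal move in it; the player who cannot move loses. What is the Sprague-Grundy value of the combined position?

1

Grundy values for heap A (subtraction set {2, 4, 7}):
k:     0  1  2  3  4  5  6  7  8  9 10 11
g(k):  0  0  1  1  2  2  0  3  1  0  2  1
So g(11) = 1.
Grundy values for heap B (subtraction set {2, 3, 5, 6}):
k:     0  1  2  3  4  5  6  7  8  9
g(k):  0  0  1  1  2  2  3  3  0  0
So g(9) = 0.
By the Sprague-Grundy theorem, the Grundy value of a sum of independent games is the XOR of the component values.
Combined value = 1 XOR 0 = 1.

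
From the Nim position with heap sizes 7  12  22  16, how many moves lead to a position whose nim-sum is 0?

1

Compute the nim-sum pairwise:
7 ⊕ 12 = 11
11 ⊕ 22 = 29
29 ⊕ 16 = 13
The overall nim-sum is X = 13. A heap of size p has a winning move iff p XOR X < p (reduce it to p XOR X).
  7: 7 XOR 13 = 10 ≥ 7 — no move.
  12: 12 XOR 13 = 1 < 12 — winning move (to 1).
  22: 22 XOR 13 = 27 ≥ 22 — no move.
  16: 16 XOR 13 = 29 ≥ 16 — no move.
That gives 1 winning move.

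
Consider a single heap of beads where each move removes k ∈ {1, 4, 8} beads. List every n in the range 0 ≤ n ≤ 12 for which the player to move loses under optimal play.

0, 2, 5, 7, 12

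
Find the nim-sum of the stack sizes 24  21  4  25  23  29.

26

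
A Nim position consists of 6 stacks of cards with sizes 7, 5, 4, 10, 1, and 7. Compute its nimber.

10

Compute the nim-sum pairwise:
7 XOR 5 = 2
2 XOR 4 = 6
6 XOR 10 = 12
12 XOR 1 = 13
13 XOR 7 = 10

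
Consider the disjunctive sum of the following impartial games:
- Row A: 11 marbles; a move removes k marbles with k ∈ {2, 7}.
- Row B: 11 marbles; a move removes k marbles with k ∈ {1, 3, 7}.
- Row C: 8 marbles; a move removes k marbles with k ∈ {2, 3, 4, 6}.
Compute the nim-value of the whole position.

0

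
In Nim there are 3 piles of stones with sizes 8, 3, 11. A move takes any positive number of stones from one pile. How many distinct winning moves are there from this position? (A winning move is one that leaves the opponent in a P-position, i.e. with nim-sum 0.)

0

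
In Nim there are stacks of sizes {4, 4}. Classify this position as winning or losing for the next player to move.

In binary:
  100  (4)
  100  (4)
  ---
  000  (0)
The nim-sum is 0, so this is a P-position: the player to move is in a losing position under optimal play.

Losing position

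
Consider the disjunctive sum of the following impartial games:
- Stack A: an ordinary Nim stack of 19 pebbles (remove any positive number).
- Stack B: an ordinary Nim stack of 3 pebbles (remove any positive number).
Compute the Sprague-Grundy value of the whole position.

Stack A is a plain Nim stack of size 19, so its Grundy value is 19.
Stack B is a plain Nim stack of size 3, so its Grundy value is 3.
The value of a disjunctive sum is the nim-sum of the parts.
Combined value = 19 ⊕ 3 = 16.

16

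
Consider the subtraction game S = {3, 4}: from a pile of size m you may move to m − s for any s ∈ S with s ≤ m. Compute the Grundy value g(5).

Grundy values for subtraction set {3, 4}:
g(0) = mex{} = 0
g(1) = mex{} = 0
g(2) = mex{} = 0
g(3) = mex{0} = 1
g(4) = mex{0} = 1
g(5) = mex{0} = 1
So g(5) = 1.

1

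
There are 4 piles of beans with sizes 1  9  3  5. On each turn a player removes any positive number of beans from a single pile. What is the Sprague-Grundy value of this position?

Bitwise XOR of the heap sizes:
  0001  (1)
  1001  (9)
  0011  (3)
  0101  (5)
  ----
  1110  (14)

14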